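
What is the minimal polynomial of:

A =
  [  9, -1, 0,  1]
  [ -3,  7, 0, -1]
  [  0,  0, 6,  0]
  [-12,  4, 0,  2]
x^2 - 12*x + 36

The characteristic polynomial is χ_A(x) = (x - 6)^4, so the eigenvalues are known. The minimal polynomial is
  m_A(x) = Π_λ (x − λ)^{k_λ}
where k_λ is the size of the *largest* Jordan block for λ (equivalently, the smallest k with (A − λI)^k v = 0 for every generalised eigenvector v of λ).

  λ = 6: largest Jordan block has size 2, contributing (x − 6)^2

So m_A(x) = (x - 6)^2 = x^2 - 12*x + 36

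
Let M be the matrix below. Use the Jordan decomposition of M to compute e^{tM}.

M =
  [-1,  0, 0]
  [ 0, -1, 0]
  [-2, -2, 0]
e^{tM} =
  [exp(-t), 0, 0]
  [0, exp(-t), 0]
  [-2 + 2*exp(-t), -2 + 2*exp(-t), 1]

Strategy: write M = P · J · P⁻¹ where J is a Jordan canonical form, so e^{tM} = P · e^{tJ} · P⁻¹, and e^{tJ} can be computed block-by-block.

M has Jordan form
J =
  [-1,  0, 0]
  [ 0, -1, 0]
  [ 0,  0, 0]
(up to reordering of blocks).

Per-block formulas:
  For a 1×1 block at λ = 0: exp(t · [0]) = [e^(0t)].
  For a 1×1 block at λ = -1: exp(t · [-1]) = [e^(-1t)].

After assembling e^{tJ} and conjugating by P, we get:

e^{tM} =
  [exp(-t), 0, 0]
  [0, exp(-t), 0]
  [-2 + 2*exp(-t), -2 + 2*exp(-t), 1]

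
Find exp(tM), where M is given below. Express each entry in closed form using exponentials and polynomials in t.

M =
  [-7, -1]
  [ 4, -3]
e^{tM} =
  [-2*t*exp(-5*t) + exp(-5*t), -t*exp(-5*t)]
  [4*t*exp(-5*t), 2*t*exp(-5*t) + exp(-5*t)]

Strategy: write M = P · J · P⁻¹ where J is a Jordan canonical form, so e^{tM} = P · e^{tJ} · P⁻¹, and e^{tJ} can be computed block-by-block.

M has Jordan form
J =
  [-5,  1]
  [ 0, -5]
(up to reordering of blocks).

Per-block formulas:
  For a 2×2 Jordan block J_2(-5): exp(t · J_2(-5)) = e^(-5t)·(I + t·N), where N is the 2×2 nilpotent shift.

After assembling e^{tJ} and conjugating by P, we get:

e^{tM} =
  [-2*t*exp(-5*t) + exp(-5*t), -t*exp(-5*t)]
  [4*t*exp(-5*t), 2*t*exp(-5*t) + exp(-5*t)]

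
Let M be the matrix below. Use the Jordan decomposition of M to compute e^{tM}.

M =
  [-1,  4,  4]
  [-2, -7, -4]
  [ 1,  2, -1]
e^{tM} =
  [2*t*exp(-3*t) + exp(-3*t), 4*t*exp(-3*t), 4*t*exp(-3*t)]
  [-2*t*exp(-3*t), -4*t*exp(-3*t) + exp(-3*t), -4*t*exp(-3*t)]
  [t*exp(-3*t), 2*t*exp(-3*t), 2*t*exp(-3*t) + exp(-3*t)]

Strategy: write M = P · J · P⁻¹ where J is a Jordan canonical form, so e^{tM} = P · e^{tJ} · P⁻¹, and e^{tJ} can be computed block-by-block.

M has Jordan form
J =
  [-3,  1,  0]
  [ 0, -3,  0]
  [ 0,  0, -3]
(up to reordering of blocks).

Per-block formulas:
  For a 1×1 block at λ = -3: exp(t · [-3]) = [e^(-3t)].
  For a 2×2 Jordan block J_2(-3): exp(t · J_2(-3)) = e^(-3t)·(I + t·N), where N is the 2×2 nilpotent shift.

After assembling e^{tJ} and conjugating by P, we get:

e^{tM} =
  [2*t*exp(-3*t) + exp(-3*t), 4*t*exp(-3*t), 4*t*exp(-3*t)]
  [-2*t*exp(-3*t), -4*t*exp(-3*t) + exp(-3*t), -4*t*exp(-3*t)]
  [t*exp(-3*t), 2*t*exp(-3*t), 2*t*exp(-3*t) + exp(-3*t)]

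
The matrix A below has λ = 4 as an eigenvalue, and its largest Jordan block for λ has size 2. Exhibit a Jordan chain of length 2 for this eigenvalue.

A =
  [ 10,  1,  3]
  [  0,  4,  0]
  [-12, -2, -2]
A Jordan chain for λ = 4 of length 2:
v_1 = (6, 0, -12)ᵀ
v_2 = (1, 0, 0)ᵀ

Let N = A − (4)·I. We want v_2 with N^2 v_2 = 0 but N^1 v_2 ≠ 0; then v_{j-1} := N · v_j for j = 2, …, 2.

Pick v_2 = (1, 0, 0)ᵀ.
Then v_1 = N · v_2 = (6, 0, -12)ᵀ.

Sanity check: (A − (4)·I) v_1 = (0, 0, 0)ᵀ = 0. ✓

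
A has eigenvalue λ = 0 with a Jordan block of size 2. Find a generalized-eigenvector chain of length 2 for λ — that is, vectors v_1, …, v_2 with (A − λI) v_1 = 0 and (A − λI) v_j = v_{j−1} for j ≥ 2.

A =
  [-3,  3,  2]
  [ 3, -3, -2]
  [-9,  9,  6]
A Jordan chain for λ = 0 of length 2:
v_1 = (-3, 3, -9)ᵀ
v_2 = (1, 0, 0)ᵀ

Let N = A − (0)·I. We want v_2 with N^2 v_2 = 0 but N^1 v_2 ≠ 0; then v_{j-1} := N · v_j for j = 2, …, 2.

Pick v_2 = (1, 0, 0)ᵀ.
Then v_1 = N · v_2 = (-3, 3, -9)ᵀ.

Sanity check: (A − (0)·I) v_1 = (0, 0, 0)ᵀ = 0. ✓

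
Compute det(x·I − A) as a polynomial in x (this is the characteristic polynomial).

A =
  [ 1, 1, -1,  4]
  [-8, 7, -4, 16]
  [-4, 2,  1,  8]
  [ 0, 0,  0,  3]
x^4 - 12*x^3 + 54*x^2 - 108*x + 81

Expanding det(x·I − A) (e.g. by cofactor expansion or by noting that A is similar to its Jordan form J, which has the same characteristic polynomial as A) gives
  χ_A(x) = x^4 - 12*x^3 + 54*x^2 - 108*x + 81
which factors as (x - 3)^4. The eigenvalues (with algebraic multiplicities) are λ = 3 with multiplicity 4.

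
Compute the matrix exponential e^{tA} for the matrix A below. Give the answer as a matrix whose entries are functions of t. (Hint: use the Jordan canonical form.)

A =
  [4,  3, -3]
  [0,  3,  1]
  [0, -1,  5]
e^{tA} =
  [exp(4*t), 3*t*exp(4*t), -3*t*exp(4*t)]
  [0, -t*exp(4*t) + exp(4*t), t*exp(4*t)]
  [0, -t*exp(4*t), t*exp(4*t) + exp(4*t)]

Strategy: write A = P · J · P⁻¹ where J is a Jordan canonical form, so e^{tA} = P · e^{tJ} · P⁻¹, and e^{tJ} can be computed block-by-block.

A has Jordan form
J =
  [4, 1, 0]
  [0, 4, 0]
  [0, 0, 4]
(up to reordering of blocks).

Per-block formulas:
  For a 2×2 Jordan block J_2(4): exp(t · J_2(4)) = e^(4t)·(I + t·N), where N is the 2×2 nilpotent shift.
  For a 1×1 block at λ = 4: exp(t · [4]) = [e^(4t)].

After assembling e^{tJ} and conjugating by P, we get:

e^{tA} =
  [exp(4*t), 3*t*exp(4*t), -3*t*exp(4*t)]
  [0, -t*exp(4*t) + exp(4*t), t*exp(4*t)]
  [0, -t*exp(4*t), t*exp(4*t) + exp(4*t)]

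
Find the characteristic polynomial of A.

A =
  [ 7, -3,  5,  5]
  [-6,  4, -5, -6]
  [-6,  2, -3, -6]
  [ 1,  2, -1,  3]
x^4 - 11*x^3 + 42*x^2 - 68*x + 40

Expanding det(x·I − A) (e.g. by cofactor expansion or by noting that A is similar to its Jordan form J, which has the same characteristic polynomial as A) gives
  χ_A(x) = x^4 - 11*x^3 + 42*x^2 - 68*x + 40
which factors as (x - 5)*(x - 2)^3. The eigenvalues (with algebraic multiplicities) are λ = 2 with multiplicity 3, λ = 5 with multiplicity 1.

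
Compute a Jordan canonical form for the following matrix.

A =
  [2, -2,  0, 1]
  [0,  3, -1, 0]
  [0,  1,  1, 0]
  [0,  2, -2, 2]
J_2(2) ⊕ J_2(2)

The characteristic polynomial is
  det(x·I − A) = x^4 - 8*x^3 + 24*x^2 - 32*x + 16 = (x - 2)^4

Eigenvalues and multiplicities (the geometric multiplicity of λ is n − rank(A − λI), which equals the number of Jordan blocks for λ):
  λ = 2: algebraic multiplicity = 4, geometric multiplicity = 2

Determining the block sizes for each eigenvalue:
  λ = 2: with am = 4 and gm = 2, the partition is not yet determined (e.g. several partitions of 4 into 2 parts exist). Let N = A − (2)·I. Computing rank(N^1) = 2, rank(N^2) = 0; the number of blocks of size ≥ j is rank(N^{j−1}) − rank(N^j), giving [2, 2]. So we have 2 block(s) of size 2 → block sizes [2, 2]

Assembling the blocks gives a Jordan form
J =
  [2, 1, 0, 0]
  [0, 2, 0, 0]
  [0, 0, 2, 1]
  [0, 0, 0, 2]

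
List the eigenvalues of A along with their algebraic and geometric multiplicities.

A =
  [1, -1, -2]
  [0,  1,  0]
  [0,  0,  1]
λ = 1: alg = 3, geom = 2

Step 1 — factor the characteristic polynomial to read off the algebraic multiplicities:
  χ_A(x) = (x - 1)^3

Step 2 — compute geometric multiplicities via the rank-nullity identity g(λ) = n − rank(A − λI):
  rank(A − (1)·I) = 1, so dim ker(A − (1)·I) = n − 1 = 2

Summary:
  λ = 1: algebraic multiplicity = 3, geometric multiplicity = 2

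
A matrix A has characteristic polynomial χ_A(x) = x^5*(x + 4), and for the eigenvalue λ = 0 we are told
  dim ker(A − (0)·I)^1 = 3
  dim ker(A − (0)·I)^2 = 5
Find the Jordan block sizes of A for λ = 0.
Block sizes for λ = 0: [2, 2, 1]

From the dimensions of kernels of powers, the number of Jordan blocks of size at least j is d_j − d_{j−1} where d_j = dim ker(N^j) (with d_0 = 0). Computing the differences gives [3, 2].
The number of blocks of size exactly k is (#blocks of size ≥ k) − (#blocks of size ≥ k + 1), so the partition is: 1 block(s) of size 1, 2 block(s) of size 2.
In nonincreasing order the block sizes are [2, 2, 1].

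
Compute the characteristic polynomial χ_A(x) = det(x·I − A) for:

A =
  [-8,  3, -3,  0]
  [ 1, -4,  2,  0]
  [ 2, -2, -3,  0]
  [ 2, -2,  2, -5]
x^4 + 20*x^3 + 150*x^2 + 500*x + 625

Expanding det(x·I − A) (e.g. by cofactor expansion or by noting that A is similar to its Jordan form J, which has the same characteristic polynomial as A) gives
  χ_A(x) = x^4 + 20*x^3 + 150*x^2 + 500*x + 625
which factors as (x + 5)^4. The eigenvalues (with algebraic multiplicities) are λ = -5 with multiplicity 4.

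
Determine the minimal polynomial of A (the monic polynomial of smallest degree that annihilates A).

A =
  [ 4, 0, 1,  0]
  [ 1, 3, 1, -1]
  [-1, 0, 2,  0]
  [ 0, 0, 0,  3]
x^2 - 6*x + 9

The characteristic polynomial is χ_A(x) = (x - 3)^4, so the eigenvalues are known. The minimal polynomial is
  m_A(x) = Π_λ (x − λ)^{k_λ}
where k_λ is the size of the *largest* Jordan block for λ (equivalently, the smallest k with (A − λI)^k v = 0 for every generalised eigenvector v of λ).

  λ = 3: largest Jordan block has size 2, contributing (x − 3)^2

So m_A(x) = (x - 3)^2 = x^2 - 6*x + 9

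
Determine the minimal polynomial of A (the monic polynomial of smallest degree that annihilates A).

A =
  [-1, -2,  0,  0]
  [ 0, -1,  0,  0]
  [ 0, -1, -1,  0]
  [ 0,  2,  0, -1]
x^2 + 2*x + 1

The characteristic polynomial is χ_A(x) = (x + 1)^4, so the eigenvalues are known. The minimal polynomial is
  m_A(x) = Π_λ (x − λ)^{k_λ}
where k_λ is the size of the *largest* Jordan block for λ (equivalently, the smallest k with (A − λI)^k v = 0 for every generalised eigenvector v of λ).

  λ = -1: largest Jordan block has size 2, contributing (x + 1)^2

So m_A(x) = (x + 1)^2 = x^2 + 2*x + 1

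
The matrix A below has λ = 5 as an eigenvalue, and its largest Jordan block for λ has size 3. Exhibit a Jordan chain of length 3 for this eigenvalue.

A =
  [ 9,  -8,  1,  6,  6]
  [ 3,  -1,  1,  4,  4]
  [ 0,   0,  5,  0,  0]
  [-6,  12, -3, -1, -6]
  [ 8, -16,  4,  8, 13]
A Jordan chain for λ = 5 of length 3:
v_1 = (4, 2, 0, 0, 0)ᵀ
v_2 = (4, 3, 0, -6, 8)ᵀ
v_3 = (1, 0, 0, 0, 0)ᵀ

Let N = A − (5)·I. We want v_3 with N^3 v_3 = 0 but N^2 v_3 ≠ 0; then v_{j-1} := N · v_j for j = 3, …, 2.

Pick v_3 = (1, 0, 0, 0, 0)ᵀ.
Then v_2 = N · v_3 = (4, 3, 0, -6, 8)ᵀ.
Then v_1 = N · v_2 = (4, 2, 0, 0, 0)ᵀ.

Sanity check: (A − (5)·I) v_1 = (0, 0, 0, 0, 0)ᵀ = 0. ✓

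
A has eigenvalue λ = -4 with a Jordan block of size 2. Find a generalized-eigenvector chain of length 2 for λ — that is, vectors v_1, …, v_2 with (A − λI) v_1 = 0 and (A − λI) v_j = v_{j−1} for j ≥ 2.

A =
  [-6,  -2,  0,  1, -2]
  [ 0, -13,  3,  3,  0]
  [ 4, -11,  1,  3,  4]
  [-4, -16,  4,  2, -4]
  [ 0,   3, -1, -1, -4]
A Jordan chain for λ = -4 of length 2:
v_1 = (-2, 0, 4, -4, 0)ᵀ
v_2 = (1, 0, 0, 0, 0)ᵀ

Let N = A − (-4)·I. We want v_2 with N^2 v_2 = 0 but N^1 v_2 ≠ 0; then v_{j-1} := N · v_j for j = 2, …, 2.

Pick v_2 = (1, 0, 0, 0, 0)ᵀ.
Then v_1 = N · v_2 = (-2, 0, 4, -4, 0)ᵀ.

Sanity check: (A − (-4)·I) v_1 = (0, 0, 0, 0, 0)ᵀ = 0. ✓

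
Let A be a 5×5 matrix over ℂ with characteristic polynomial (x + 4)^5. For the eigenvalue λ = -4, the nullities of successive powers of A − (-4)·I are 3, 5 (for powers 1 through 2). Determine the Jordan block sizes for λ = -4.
Block sizes for λ = -4: [2, 2, 1]

From the dimensions of kernels of powers, the number of Jordan blocks of size at least j is d_j − d_{j−1} where d_j = dim ker(N^j) (with d_0 = 0). Computing the differences gives [3, 2].
The number of blocks of size exactly k is (#blocks of size ≥ k) − (#blocks of size ≥ k + 1), so the partition is: 1 block(s) of size 1, 2 block(s) of size 2.
In nonincreasing order the block sizes are [2, 2, 1].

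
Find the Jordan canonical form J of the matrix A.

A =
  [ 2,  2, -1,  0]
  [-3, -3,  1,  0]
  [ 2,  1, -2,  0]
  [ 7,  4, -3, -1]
J_3(-1) ⊕ J_1(-1)

The characteristic polynomial is
  det(x·I − A) = x^4 + 4*x^3 + 6*x^2 + 4*x + 1 = (x + 1)^4

Eigenvalues and multiplicities (the geometric multiplicity of λ is n − rank(A − λI), which equals the number of Jordan blocks for λ):
  λ = -1: algebraic multiplicity = 4, geometric multiplicity = 2

Determining the block sizes for each eigenvalue:
  λ = -1: with am = 4 and gm = 2, the partition is not yet determined (e.g. several partitions of 4 into 2 parts exist). Let N = A − (-1)·I. Computing rank(N^1) = 2, rank(N^2) = 1, rank(N^3) = 0; the number of blocks of size ≥ j is rank(N^{j−1}) − rank(N^j), giving [2, 1, 1]. So we have 1 block(s) of size 3, 1 block(s) of size 1 → block sizes [3, 1]

Assembling the blocks gives a Jordan form
J =
  [-1,  1,  0,  0]
  [ 0, -1,  1,  0]
  [ 0,  0, -1,  0]
  [ 0,  0,  0, -1]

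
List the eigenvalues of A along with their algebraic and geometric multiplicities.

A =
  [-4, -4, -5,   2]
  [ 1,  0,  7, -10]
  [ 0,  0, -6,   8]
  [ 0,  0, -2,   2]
λ = -2: alg = 4, geom = 2

Step 1 — factor the characteristic polynomial to read off the algebraic multiplicities:
  χ_A(x) = (x + 2)^4

Step 2 — compute geometric multiplicities via the rank-nullity identity g(λ) = n − rank(A − λI):
  rank(A − (-2)·I) = 2, so dim ker(A − (-2)·I) = n − 2 = 2

Summary:
  λ = -2: algebraic multiplicity = 4, geometric multiplicity = 2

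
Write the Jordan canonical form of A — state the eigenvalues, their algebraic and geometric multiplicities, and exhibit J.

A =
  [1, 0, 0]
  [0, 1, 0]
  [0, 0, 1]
J_1(1) ⊕ J_1(1) ⊕ J_1(1)

The characteristic polynomial is
  det(x·I − A) = x^3 - 3*x^2 + 3*x - 1 = (x - 1)^3

Eigenvalues and multiplicities (the geometric multiplicity of λ is n − rank(A − λI), which equals the number of Jordan blocks for λ):
  λ = 1: algebraic multiplicity = 3, geometric multiplicity = 3

Determining the block sizes for each eigenvalue:
  λ = 1: gm = am = 3, so every block has size 1 → block sizes [1, 1, 1]

Assembling the blocks gives a Jordan form
J =
  [1, 0, 0]
  [0, 1, 0]
  [0, 0, 1]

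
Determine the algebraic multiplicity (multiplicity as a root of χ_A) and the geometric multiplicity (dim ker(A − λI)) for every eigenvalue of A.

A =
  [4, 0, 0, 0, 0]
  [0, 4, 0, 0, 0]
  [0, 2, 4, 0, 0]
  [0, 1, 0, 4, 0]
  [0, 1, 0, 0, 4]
λ = 4: alg = 5, geom = 4

Step 1 — factor the characteristic polynomial to read off the algebraic multiplicities:
  χ_A(x) = (x - 4)^5

Step 2 — compute geometric multiplicities via the rank-nullity identity g(λ) = n − rank(A − λI):
  rank(A − (4)·I) = 1, so dim ker(A − (4)·I) = n − 1 = 4

Summary:
  λ = 4: algebraic multiplicity = 5, geometric multiplicity = 4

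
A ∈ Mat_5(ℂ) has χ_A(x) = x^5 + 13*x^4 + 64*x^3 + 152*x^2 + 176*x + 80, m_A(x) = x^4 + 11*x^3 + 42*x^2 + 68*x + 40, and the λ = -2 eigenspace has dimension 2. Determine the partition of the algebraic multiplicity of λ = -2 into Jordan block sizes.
Block sizes for λ = -2: [3, 1]

Step 1 — from the characteristic polynomial, algebraic multiplicity of λ = -2 is 4. From dim ker(A − (-2)·I) = 2, there are exactly 2 Jordan blocks for λ = -2.
Step 2 — from the minimal polynomial, the factor (x + 2)^3 tells us the largest block for λ = -2 has size 3.
Step 3 — with total size 4, 2 blocks, and largest block 3, the block sizes (in nonincreasing order) are [3, 1].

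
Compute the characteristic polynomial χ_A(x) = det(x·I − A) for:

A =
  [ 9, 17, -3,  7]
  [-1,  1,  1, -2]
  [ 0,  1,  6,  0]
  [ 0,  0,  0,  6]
x^4 - 22*x^3 + 181*x^2 - 660*x + 900

Expanding det(x·I − A) (e.g. by cofactor expansion or by noting that A is similar to its Jordan form J, which has the same characteristic polynomial as A) gives
  χ_A(x) = x^4 - 22*x^3 + 181*x^2 - 660*x + 900
which factors as (x - 6)^2*(x - 5)^2. The eigenvalues (with algebraic multiplicities) are λ = 5 with multiplicity 2, λ = 6 with multiplicity 2.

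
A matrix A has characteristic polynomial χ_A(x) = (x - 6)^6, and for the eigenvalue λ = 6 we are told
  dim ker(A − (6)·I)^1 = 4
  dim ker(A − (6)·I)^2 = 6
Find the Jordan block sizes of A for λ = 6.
Block sizes for λ = 6: [2, 2, 1, 1]

From the dimensions of kernels of powers, the number of Jordan blocks of size at least j is d_j − d_{j−1} where d_j = dim ker(N^j) (with d_0 = 0). Computing the differences gives [4, 2].
The number of blocks of size exactly k is (#blocks of size ≥ k) − (#blocks of size ≥ k + 1), so the partition is: 2 block(s) of size 1, 2 block(s) of size 2.
In nonincreasing order the block sizes are [2, 2, 1, 1].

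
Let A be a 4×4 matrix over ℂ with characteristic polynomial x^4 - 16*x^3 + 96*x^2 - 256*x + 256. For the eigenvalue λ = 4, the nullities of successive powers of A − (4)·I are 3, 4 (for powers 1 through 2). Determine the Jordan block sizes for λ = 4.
Block sizes for λ = 4: [2, 1, 1]

From the dimensions of kernels of powers, the number of Jordan blocks of size at least j is d_j − d_{j−1} where d_j = dim ker(N^j) (with d_0 = 0). Computing the differences gives [3, 1].
The number of blocks of size exactly k is (#blocks of size ≥ k) − (#blocks of size ≥ k + 1), so the partition is: 2 block(s) of size 1, 1 block(s) of size 2.
In nonincreasing order the block sizes are [2, 1, 1].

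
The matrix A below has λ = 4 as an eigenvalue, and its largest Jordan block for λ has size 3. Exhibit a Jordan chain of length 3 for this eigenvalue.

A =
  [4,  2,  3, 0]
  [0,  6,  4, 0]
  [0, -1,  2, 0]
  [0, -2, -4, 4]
A Jordan chain for λ = 4 of length 3:
v_1 = (1, 0, 0, 0)ᵀ
v_2 = (2, 2, -1, -2)ᵀ
v_3 = (0, 1, 0, 0)ᵀ

Let N = A − (4)·I. We want v_3 with N^3 v_3 = 0 but N^2 v_3 ≠ 0; then v_{j-1} := N · v_j for j = 3, …, 2.

Pick v_3 = (0, 1, 0, 0)ᵀ.
Then v_2 = N · v_3 = (2, 2, -1, -2)ᵀ.
Then v_1 = N · v_2 = (1, 0, 0, 0)ᵀ.

Sanity check: (A − (4)·I) v_1 = (0, 0, 0, 0)ᵀ = 0. ✓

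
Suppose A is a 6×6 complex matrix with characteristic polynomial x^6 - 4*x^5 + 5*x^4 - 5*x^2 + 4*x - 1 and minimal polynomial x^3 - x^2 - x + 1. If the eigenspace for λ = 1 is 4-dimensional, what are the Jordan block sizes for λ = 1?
Block sizes for λ = 1: [2, 1, 1, 1]

Step 1 — from the characteristic polynomial, algebraic multiplicity of λ = 1 is 5. From dim ker(A − (1)·I) = 4, there are exactly 4 Jordan blocks for λ = 1.
Step 2 — from the minimal polynomial, the factor (x − 1)^2 tells us the largest block for λ = 1 has size 2.
Step 3 — with total size 5, 4 blocks, and largest block 2, the block sizes (in nonincreasing order) are [2, 1, 1, 1].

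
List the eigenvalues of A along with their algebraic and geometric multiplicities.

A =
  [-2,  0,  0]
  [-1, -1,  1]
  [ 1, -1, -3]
λ = -2: alg = 3, geom = 2

Step 1 — factor the characteristic polynomial to read off the algebraic multiplicities:
  χ_A(x) = (x + 2)^3

Step 2 — compute geometric multiplicities via the rank-nullity identity g(λ) = n − rank(A − λI):
  rank(A − (-2)·I) = 1, so dim ker(A − (-2)·I) = n − 1 = 2

Summary:
  λ = -2: algebraic multiplicity = 3, geometric multiplicity = 2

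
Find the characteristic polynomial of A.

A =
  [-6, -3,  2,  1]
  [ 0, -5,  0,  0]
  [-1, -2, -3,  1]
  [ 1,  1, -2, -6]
x^4 + 20*x^3 + 150*x^2 + 500*x + 625

Expanding det(x·I − A) (e.g. by cofactor expansion or by noting that A is similar to its Jordan form J, which has the same characteristic polynomial as A) gives
  χ_A(x) = x^4 + 20*x^3 + 150*x^2 + 500*x + 625
which factors as (x + 5)^4. The eigenvalues (with algebraic multiplicities) are λ = -5 with multiplicity 4.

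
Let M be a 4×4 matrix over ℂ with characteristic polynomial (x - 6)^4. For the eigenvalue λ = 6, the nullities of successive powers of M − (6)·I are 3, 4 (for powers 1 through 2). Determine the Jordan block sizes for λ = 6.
Block sizes for λ = 6: [2, 1, 1]

From the dimensions of kernels of powers, the number of Jordan blocks of size at least j is d_j − d_{j−1} where d_j = dim ker(N^j) (with d_0 = 0). Computing the differences gives [3, 1].
The number of blocks of size exactly k is (#blocks of size ≥ k) − (#blocks of size ≥ k + 1), so the partition is: 2 block(s) of size 1, 1 block(s) of size 2.
In nonincreasing order the block sizes are [2, 1, 1].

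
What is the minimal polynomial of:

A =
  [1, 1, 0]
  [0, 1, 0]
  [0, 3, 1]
x^2 - 2*x + 1

The characteristic polynomial is χ_A(x) = (x - 1)^3, so the eigenvalues are known. The minimal polynomial is
  m_A(x) = Π_λ (x − λ)^{k_λ}
where k_λ is the size of the *largest* Jordan block for λ (equivalently, the smallest k with (A − λI)^k v = 0 for every generalised eigenvector v of λ).

  λ = 1: largest Jordan block has size 2, contributing (x − 1)^2

So m_A(x) = (x - 1)^2 = x^2 - 2*x + 1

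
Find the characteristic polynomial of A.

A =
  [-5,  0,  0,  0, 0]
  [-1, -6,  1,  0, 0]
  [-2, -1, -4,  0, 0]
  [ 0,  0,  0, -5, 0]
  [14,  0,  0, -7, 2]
x^5 + 18*x^4 + 110*x^3 + 200*x^2 - 375*x - 1250

Expanding det(x·I − A) (e.g. by cofactor expansion or by noting that A is similar to its Jordan form J, which has the same characteristic polynomial as A) gives
  χ_A(x) = x^5 + 18*x^4 + 110*x^3 + 200*x^2 - 375*x - 1250
which factors as (x - 2)*(x + 5)^4. The eigenvalues (with algebraic multiplicities) are λ = -5 with multiplicity 4, λ = 2 with multiplicity 1.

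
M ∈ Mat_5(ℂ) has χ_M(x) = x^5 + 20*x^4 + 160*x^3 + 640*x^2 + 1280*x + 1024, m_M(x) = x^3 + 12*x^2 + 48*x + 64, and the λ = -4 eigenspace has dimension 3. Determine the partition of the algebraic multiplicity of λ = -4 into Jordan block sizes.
Block sizes for λ = -4: [3, 1, 1]

Step 1 — from the characteristic polynomial, algebraic multiplicity of λ = -4 is 5. From dim ker(M − (-4)·I) = 3, there are exactly 3 Jordan blocks for λ = -4.
Step 2 — from the minimal polynomial, the factor (x + 4)^3 tells us the largest block for λ = -4 has size 3.
Step 3 — with total size 5, 3 blocks, and largest block 3, the block sizes (in nonincreasing order) are [3, 1, 1].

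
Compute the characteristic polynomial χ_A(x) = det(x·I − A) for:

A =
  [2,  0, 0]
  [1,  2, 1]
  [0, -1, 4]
x^3 - 8*x^2 + 21*x - 18

Expanding det(x·I − A) (e.g. by cofactor expansion or by noting that A is similar to its Jordan form J, which has the same characteristic polynomial as A) gives
  χ_A(x) = x^3 - 8*x^2 + 21*x - 18
which factors as (x - 3)^2*(x - 2). The eigenvalues (with algebraic multiplicities) are λ = 2 with multiplicity 1, λ = 3 with multiplicity 2.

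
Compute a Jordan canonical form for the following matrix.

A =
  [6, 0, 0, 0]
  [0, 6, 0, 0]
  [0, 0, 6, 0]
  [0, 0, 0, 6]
J_1(6) ⊕ J_1(6) ⊕ J_1(6) ⊕ J_1(6)

The characteristic polynomial is
  det(x·I − A) = x^4 - 24*x^3 + 216*x^2 - 864*x + 1296 = (x - 6)^4

Eigenvalues and multiplicities (the geometric multiplicity of λ is n − rank(A − λI), which equals the number of Jordan blocks for λ):
  λ = 6: algebraic multiplicity = 4, geometric multiplicity = 4

Determining the block sizes for each eigenvalue:
  λ = 6: gm = am = 4, so every block has size 1 → block sizes [1, 1, 1, 1]

Assembling the blocks gives a Jordan form
J =
  [6, 0, 0, 0]
  [0, 6, 0, 0]
  [0, 0, 6, 0]
  [0, 0, 0, 6]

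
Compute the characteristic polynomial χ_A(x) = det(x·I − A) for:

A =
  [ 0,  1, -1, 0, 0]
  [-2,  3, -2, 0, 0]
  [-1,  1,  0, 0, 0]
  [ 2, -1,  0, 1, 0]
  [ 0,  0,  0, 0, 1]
x^5 - 5*x^4 + 10*x^3 - 10*x^2 + 5*x - 1

Expanding det(x·I − A) (e.g. by cofactor expansion or by noting that A is similar to its Jordan form J, which has the same characteristic polynomial as A) gives
  χ_A(x) = x^5 - 5*x^4 + 10*x^3 - 10*x^2 + 5*x - 1
which factors as (x - 1)^5. The eigenvalues (with algebraic multiplicities) are λ = 1 with multiplicity 5.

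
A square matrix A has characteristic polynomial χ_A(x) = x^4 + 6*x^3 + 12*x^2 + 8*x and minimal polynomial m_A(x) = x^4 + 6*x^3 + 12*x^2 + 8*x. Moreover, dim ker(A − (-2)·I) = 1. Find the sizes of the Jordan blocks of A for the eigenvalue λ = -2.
Block sizes for λ = -2: [3]

Step 1 — from the characteristic polynomial, algebraic multiplicity of λ = -2 is 3. From dim ker(A − (-2)·I) = 1, there are exactly 1 Jordan blocks for λ = -2.
Step 2 — from the minimal polynomial, the factor (x + 2)^3 tells us the largest block for λ = -2 has size 3.
Step 3 — with total size 3, 1 blocks, and largest block 3, the block sizes (in nonincreasing order) are [3].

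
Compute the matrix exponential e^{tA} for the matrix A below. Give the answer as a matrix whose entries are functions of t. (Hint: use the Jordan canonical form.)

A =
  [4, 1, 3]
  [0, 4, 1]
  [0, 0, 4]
e^{tA} =
  [exp(4*t), t*exp(4*t), t^2*exp(4*t)/2 + 3*t*exp(4*t)]
  [0, exp(4*t), t*exp(4*t)]
  [0, 0, exp(4*t)]

Strategy: write A = P · J · P⁻¹ where J is a Jordan canonical form, so e^{tA} = P · e^{tJ} · P⁻¹, and e^{tJ} can be computed block-by-block.

A has Jordan form
J =
  [4, 1, 0]
  [0, 4, 1]
  [0, 0, 4]
(up to reordering of blocks).

Per-block formulas:
  For a 3×3 Jordan block J_3(4): exp(t · J_3(4)) = e^(4t)·(I + t·N + (t^2/2)·N^2), where N is the 3×3 nilpotent shift.

After assembling e^{tJ} and conjugating by P, we get:

e^{tA} =
  [exp(4*t), t*exp(4*t), t^2*exp(4*t)/2 + 3*t*exp(4*t)]
  [0, exp(4*t), t*exp(4*t)]
  [0, 0, exp(4*t)]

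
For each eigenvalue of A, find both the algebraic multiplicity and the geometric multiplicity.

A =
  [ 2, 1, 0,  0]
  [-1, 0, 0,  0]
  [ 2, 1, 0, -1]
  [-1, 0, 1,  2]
λ = 1: alg = 4, geom = 2

Step 1 — factor the characteristic polynomial to read off the algebraic multiplicities:
  χ_A(x) = (x - 1)^4

Step 2 — compute geometric multiplicities via the rank-nullity identity g(λ) = n − rank(A − λI):
  rank(A − (1)·I) = 2, so dim ker(A − (1)·I) = n − 2 = 2

Summary:
  λ = 1: algebraic multiplicity = 4, geometric multiplicity = 2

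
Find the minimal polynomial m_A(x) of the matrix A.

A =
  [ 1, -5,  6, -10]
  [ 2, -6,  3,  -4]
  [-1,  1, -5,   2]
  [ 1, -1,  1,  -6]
x^3 + 12*x^2 + 48*x + 64

The characteristic polynomial is χ_A(x) = (x + 4)^4, so the eigenvalues are known. The minimal polynomial is
  m_A(x) = Π_λ (x − λ)^{k_λ}
where k_λ is the size of the *largest* Jordan block for λ (equivalently, the smallest k with (A − λI)^k v = 0 for every generalised eigenvector v of λ).

  λ = -4: largest Jordan block has size 3, contributing (x + 4)^3

So m_A(x) = (x + 4)^3 = x^3 + 12*x^2 + 48*x + 64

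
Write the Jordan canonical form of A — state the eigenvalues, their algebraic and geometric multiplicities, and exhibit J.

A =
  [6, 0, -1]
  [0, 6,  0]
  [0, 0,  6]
J_2(6) ⊕ J_1(6)

The characteristic polynomial is
  det(x·I − A) = x^3 - 18*x^2 + 108*x - 216 = (x - 6)^3

Eigenvalues and multiplicities (the geometric multiplicity of λ is n − rank(A − λI), which equals the number of Jordan blocks for λ):
  λ = 6: algebraic multiplicity = 3, geometric multiplicity = 2

Determining the block sizes for each eigenvalue:
  λ = 6: 2 blocks summing to 3 forces exactly one block of size 2 and the rest size 1 → block sizes [2, 1]

Assembling the blocks gives a Jordan form
J =
  [6, 1, 0]
  [0, 6, 0]
  [0, 0, 6]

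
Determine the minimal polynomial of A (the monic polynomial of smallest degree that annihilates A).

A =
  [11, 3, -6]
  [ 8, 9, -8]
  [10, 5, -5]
x^2 - 10*x + 25

The characteristic polynomial is χ_A(x) = (x - 5)^3, so the eigenvalues are known. The minimal polynomial is
  m_A(x) = Π_λ (x − λ)^{k_λ}
where k_λ is the size of the *largest* Jordan block for λ (equivalently, the smallest k with (A − λI)^k v = 0 for every generalised eigenvector v of λ).

  λ = 5: largest Jordan block has size 2, contributing (x − 5)^2

So m_A(x) = (x - 5)^2 = x^2 - 10*x + 25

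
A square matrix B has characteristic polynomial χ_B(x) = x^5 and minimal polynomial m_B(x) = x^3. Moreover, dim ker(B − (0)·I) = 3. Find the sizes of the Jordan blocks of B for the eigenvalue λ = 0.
Block sizes for λ = 0: [3, 1, 1]

Step 1 — from the characteristic polynomial, algebraic multiplicity of λ = 0 is 5. From dim ker(B − (0)·I) = 3, there are exactly 3 Jordan blocks for λ = 0.
Step 2 — from the minimal polynomial, the factor (x − 0)^3 tells us the largest block for λ = 0 has size 3.
Step 3 — with total size 5, 3 blocks, and largest block 3, the block sizes (in nonincreasing order) are [3, 1, 1].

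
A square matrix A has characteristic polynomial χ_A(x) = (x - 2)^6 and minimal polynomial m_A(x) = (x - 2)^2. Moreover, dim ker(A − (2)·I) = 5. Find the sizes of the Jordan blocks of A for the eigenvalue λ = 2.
Block sizes for λ = 2: [2, 1, 1, 1, 1]

Step 1 — from the characteristic polynomial, algebraic multiplicity of λ = 2 is 6. From dim ker(A − (2)·I) = 5, there are exactly 5 Jordan blocks for λ = 2.
Step 2 — from the minimal polynomial, the factor (x − 2)^2 tells us the largest block for λ = 2 has size 2.
Step 3 — with total size 6, 5 blocks, and largest block 2, the block sizes (in nonincreasing order) are [2, 1, 1, 1, 1].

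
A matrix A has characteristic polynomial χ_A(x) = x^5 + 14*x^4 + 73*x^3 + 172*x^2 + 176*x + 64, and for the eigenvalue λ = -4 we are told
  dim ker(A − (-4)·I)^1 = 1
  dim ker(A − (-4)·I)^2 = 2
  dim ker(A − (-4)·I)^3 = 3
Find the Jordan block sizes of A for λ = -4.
Block sizes for λ = -4: [3]

From the dimensions of kernels of powers, the number of Jordan blocks of size at least j is d_j − d_{j−1} where d_j = dim ker(N^j) (with d_0 = 0). Computing the differences gives [1, 1, 1].
The number of blocks of size exactly k is (#blocks of size ≥ k) − (#blocks of size ≥ k + 1), so the partition is: 1 block(s) of size 3.
In nonincreasing order the block sizes are [3].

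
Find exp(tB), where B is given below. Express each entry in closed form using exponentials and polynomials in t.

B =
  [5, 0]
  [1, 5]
e^{tB} =
  [exp(5*t), 0]
  [t*exp(5*t), exp(5*t)]

Strategy: write B = P · J · P⁻¹ where J is a Jordan canonical form, so e^{tB} = P · e^{tJ} · P⁻¹, and e^{tJ} can be computed block-by-block.

B has Jordan form
J =
  [5, 1]
  [0, 5]
(up to reordering of blocks).

Per-block formulas:
  For a 2×2 Jordan block J_2(5): exp(t · J_2(5)) = e^(5t)·(I + t·N), where N is the 2×2 nilpotent shift.

After assembling e^{tJ} and conjugating by P, we get:

e^{tB} =
  [exp(5*t), 0]
  [t*exp(5*t), exp(5*t)]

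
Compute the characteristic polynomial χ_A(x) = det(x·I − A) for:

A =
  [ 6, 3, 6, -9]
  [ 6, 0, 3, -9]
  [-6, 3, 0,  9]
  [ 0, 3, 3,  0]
x^4 - 6*x^3 + 9*x^2

Expanding det(x·I − A) (e.g. by cofactor expansion or by noting that A is similar to its Jordan form J, which has the same characteristic polynomial as A) gives
  χ_A(x) = x^4 - 6*x^3 + 9*x^2
which factors as x^2*(x - 3)^2. The eigenvalues (with algebraic multiplicities) are λ = 0 with multiplicity 2, λ = 3 with multiplicity 2.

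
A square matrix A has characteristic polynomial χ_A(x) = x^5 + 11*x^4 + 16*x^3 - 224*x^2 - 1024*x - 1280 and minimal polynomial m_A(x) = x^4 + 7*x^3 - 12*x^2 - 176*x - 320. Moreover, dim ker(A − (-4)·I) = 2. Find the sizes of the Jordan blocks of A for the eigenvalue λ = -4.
Block sizes for λ = -4: [3, 1]

Step 1 — from the characteristic polynomial, algebraic multiplicity of λ = -4 is 4. From dim ker(A − (-4)·I) = 2, there are exactly 2 Jordan blocks for λ = -4.
Step 2 — from the minimal polynomial, the factor (x + 4)^3 tells us the largest block for λ = -4 has size 3.
Step 3 — with total size 4, 2 blocks, and largest block 3, the block sizes (in nonincreasing order) are [3, 1].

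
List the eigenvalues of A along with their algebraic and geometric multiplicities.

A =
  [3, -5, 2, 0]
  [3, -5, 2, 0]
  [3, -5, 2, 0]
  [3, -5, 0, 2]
λ = 0: alg = 3, geom = 2; λ = 2: alg = 1, geom = 1

Step 1 — factor the characteristic polynomial to read off the algebraic multiplicities:
  χ_A(x) = x^3*(x - 2)

Step 2 — compute geometric multiplicities via the rank-nullity identity g(λ) = n − rank(A − λI):
  rank(A − (0)·I) = 2, so dim ker(A − (0)·I) = n − 2 = 2
  rank(A − (2)·I) = 3, so dim ker(A − (2)·I) = n − 3 = 1

Summary:
  λ = 0: algebraic multiplicity = 3, geometric multiplicity = 2
  λ = 2: algebraic multiplicity = 1, geometric multiplicity = 1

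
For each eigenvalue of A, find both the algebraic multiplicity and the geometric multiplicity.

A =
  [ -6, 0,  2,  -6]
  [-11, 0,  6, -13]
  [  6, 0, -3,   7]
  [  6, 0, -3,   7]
λ = -2: alg = 1, geom = 1; λ = 0: alg = 3, geom = 1

Step 1 — factor the characteristic polynomial to read off the algebraic multiplicities:
  χ_A(x) = x^3*(x + 2)

Step 2 — compute geometric multiplicities via the rank-nullity identity g(λ) = n − rank(A − λI):
  rank(A − (-2)·I) = 3, so dim ker(A − (-2)·I) = n − 3 = 1
  rank(A − (0)·I) = 3, so dim ker(A − (0)·I) = n − 3 = 1

Summary:
  λ = -2: algebraic multiplicity = 1, geometric multiplicity = 1
  λ = 0: algebraic multiplicity = 3, geometric multiplicity = 1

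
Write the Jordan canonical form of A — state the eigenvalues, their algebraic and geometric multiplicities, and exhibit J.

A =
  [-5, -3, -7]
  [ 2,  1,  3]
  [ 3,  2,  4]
J_3(0)

The characteristic polynomial is
  det(x·I − A) = x^3

Eigenvalues and multiplicities (the geometric multiplicity of λ is n − rank(A − λI), which equals the number of Jordan blocks for λ):
  λ = 0: algebraic multiplicity = 3, geometric multiplicity = 1

Determining the block sizes for each eigenvalue:
  λ = 0: one block (gm = 1), so the single block has size am = 3 → block sizes [3]

Assembling the blocks gives a Jordan form
J =
  [0, 1, 0]
  [0, 0, 1]
  [0, 0, 0]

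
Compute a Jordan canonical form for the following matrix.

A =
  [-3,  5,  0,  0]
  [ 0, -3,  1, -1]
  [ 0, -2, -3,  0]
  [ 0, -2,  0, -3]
J_3(-3) ⊕ J_1(-3)

The characteristic polynomial is
  det(x·I − A) = x^4 + 12*x^3 + 54*x^2 + 108*x + 81 = (x + 3)^4

Eigenvalues and multiplicities (the geometric multiplicity of λ is n − rank(A − λI), which equals the number of Jordan blocks for λ):
  λ = -3: algebraic multiplicity = 4, geometric multiplicity = 2

Determining the block sizes for each eigenvalue:
  λ = -3: with am = 4 and gm = 2, the partition is not yet determined (e.g. several partitions of 4 into 2 parts exist). Let N = A − (-3)·I. Computing rank(N^1) = 2, rank(N^2) = 1, rank(N^3) = 0; the number of blocks of size ≥ j is rank(N^{j−1}) − rank(N^j), giving [2, 1, 1]. So we have 1 block(s) of size 3, 1 block(s) of size 1 → block sizes [3, 1]

Assembling the blocks gives a Jordan form
J =
  [-3,  1,  0,  0]
  [ 0, -3,  1,  0]
  [ 0,  0, -3,  0]
  [ 0,  0,  0, -3]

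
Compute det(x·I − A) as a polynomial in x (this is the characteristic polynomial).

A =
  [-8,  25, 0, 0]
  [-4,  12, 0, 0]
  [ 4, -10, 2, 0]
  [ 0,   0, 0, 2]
x^4 - 8*x^3 + 24*x^2 - 32*x + 16

Expanding det(x·I − A) (e.g. by cofactor expansion or by noting that A is similar to its Jordan form J, which has the same characteristic polynomial as A) gives
  χ_A(x) = x^4 - 8*x^3 + 24*x^2 - 32*x + 16
which factors as (x - 2)^4. The eigenvalues (with algebraic multiplicities) are λ = 2 with multiplicity 4.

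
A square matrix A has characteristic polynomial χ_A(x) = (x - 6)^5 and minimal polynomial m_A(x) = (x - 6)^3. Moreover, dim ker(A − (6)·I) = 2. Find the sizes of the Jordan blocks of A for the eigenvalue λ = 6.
Block sizes for λ = 6: [3, 2]

Step 1 — from the characteristic polynomial, algebraic multiplicity of λ = 6 is 5. From dim ker(A − (6)·I) = 2, there are exactly 2 Jordan blocks for λ = 6.
Step 2 — from the minimal polynomial, the factor (x − 6)^3 tells us the largest block for λ = 6 has size 3.
Step 3 — with total size 5, 2 blocks, and largest block 3, the block sizes (in nonincreasing order) are [3, 2].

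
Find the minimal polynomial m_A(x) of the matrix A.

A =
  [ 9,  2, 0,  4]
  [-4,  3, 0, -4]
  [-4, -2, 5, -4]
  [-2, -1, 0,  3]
x^2 - 10*x + 25

The characteristic polynomial is χ_A(x) = (x - 5)^4, so the eigenvalues are known. The minimal polynomial is
  m_A(x) = Π_λ (x − λ)^{k_λ}
where k_λ is the size of the *largest* Jordan block for λ (equivalently, the smallest k with (A − λI)^k v = 0 for every generalised eigenvector v of λ).

  λ = 5: largest Jordan block has size 2, contributing (x − 5)^2

So m_A(x) = (x - 5)^2 = x^2 - 10*x + 25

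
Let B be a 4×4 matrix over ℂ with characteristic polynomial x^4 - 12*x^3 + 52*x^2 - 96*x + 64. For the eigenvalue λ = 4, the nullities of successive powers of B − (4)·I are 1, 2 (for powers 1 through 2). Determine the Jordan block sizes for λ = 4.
Block sizes for λ = 4: [2]

From the dimensions of kernels of powers, the number of Jordan blocks of size at least j is d_j − d_{j−1} where d_j = dim ker(N^j) (with d_0 = 0). Computing the differences gives [1, 1].
The number of blocks of size exactly k is (#blocks of size ≥ k) − (#blocks of size ≥ k + 1), so the partition is: 1 block(s) of size 2.
In nonincreasing order the block sizes are [2].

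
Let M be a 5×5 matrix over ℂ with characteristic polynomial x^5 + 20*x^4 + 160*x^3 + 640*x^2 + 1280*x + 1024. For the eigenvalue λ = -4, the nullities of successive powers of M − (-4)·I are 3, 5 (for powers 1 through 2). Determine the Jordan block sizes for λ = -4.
Block sizes for λ = -4: [2, 2, 1]

From the dimensions of kernels of powers, the number of Jordan blocks of size at least j is d_j − d_{j−1} where d_j = dim ker(N^j) (with d_0 = 0). Computing the differences gives [3, 2].
The number of blocks of size exactly k is (#blocks of size ≥ k) − (#blocks of size ≥ k + 1), so the partition is: 1 block(s) of size 1, 2 block(s) of size 2.
In nonincreasing order the block sizes are [2, 2, 1].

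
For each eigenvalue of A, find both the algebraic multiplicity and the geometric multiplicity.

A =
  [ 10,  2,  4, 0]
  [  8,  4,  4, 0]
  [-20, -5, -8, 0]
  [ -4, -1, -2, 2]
λ = 2: alg = 4, geom = 3

Step 1 — factor the characteristic polynomial to read off the algebraic multiplicities:
  χ_A(x) = (x - 2)^4

Step 2 — compute geometric multiplicities via the rank-nullity identity g(λ) = n − rank(A − λI):
  rank(A − (2)·I) = 1, so dim ker(A − (2)·I) = n − 1 = 3

Summary:
  λ = 2: algebraic multiplicity = 4, geometric multiplicity = 3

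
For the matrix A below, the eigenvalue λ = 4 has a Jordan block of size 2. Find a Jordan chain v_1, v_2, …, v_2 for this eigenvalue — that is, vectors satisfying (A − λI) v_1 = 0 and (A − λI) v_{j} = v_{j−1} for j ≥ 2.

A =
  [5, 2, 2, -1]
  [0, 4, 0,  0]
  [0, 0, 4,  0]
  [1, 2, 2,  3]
A Jordan chain for λ = 4 of length 2:
v_1 = (1, 0, 0, 1)ᵀ
v_2 = (1, 0, 0, 0)ᵀ

Let N = A − (4)·I. We want v_2 with N^2 v_2 = 0 but N^1 v_2 ≠ 0; then v_{j-1} := N · v_j for j = 2, …, 2.

Pick v_2 = (1, 0, 0, 0)ᵀ.
Then v_1 = N · v_2 = (1, 0, 0, 1)ᵀ.

Sanity check: (A − (4)·I) v_1 = (0, 0, 0, 0)ᵀ = 0. ✓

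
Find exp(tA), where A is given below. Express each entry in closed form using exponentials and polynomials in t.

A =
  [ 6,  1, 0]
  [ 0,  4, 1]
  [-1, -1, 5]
e^{tA} =
  [t^2*exp(5*t)/2 + t*exp(5*t) + exp(5*t), t*exp(5*t), t^2*exp(5*t)/2]
  [-t^2*exp(5*t)/2, -t*exp(5*t) + exp(5*t), -t^2*exp(5*t)/2 + t*exp(5*t)]
  [-t^2*exp(5*t)/2 - t*exp(5*t), -t*exp(5*t), -t^2*exp(5*t)/2 + exp(5*t)]

Strategy: write A = P · J · P⁻¹ where J is a Jordan canonical form, so e^{tA} = P · e^{tJ} · P⁻¹, and e^{tJ} can be computed block-by-block.

A has Jordan form
J =
  [5, 1, 0]
  [0, 5, 1]
  [0, 0, 5]
(up to reordering of blocks).

Per-block formulas:
  For a 3×3 Jordan block J_3(5): exp(t · J_3(5)) = e^(5t)·(I + t·N + (t^2/2)·N^2), where N is the 3×3 nilpotent shift.

After assembling e^{tJ} and conjugating by P, we get:

e^{tA} =
  [t^2*exp(5*t)/2 + t*exp(5*t) + exp(5*t), t*exp(5*t), t^2*exp(5*t)/2]
  [-t^2*exp(5*t)/2, -t*exp(5*t) + exp(5*t), -t^2*exp(5*t)/2 + t*exp(5*t)]
  [-t^2*exp(5*t)/2 - t*exp(5*t), -t*exp(5*t), -t^2*exp(5*t)/2 + exp(5*t)]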